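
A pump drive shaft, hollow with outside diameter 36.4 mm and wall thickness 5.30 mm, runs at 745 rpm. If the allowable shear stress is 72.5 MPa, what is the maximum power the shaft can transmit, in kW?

J = π(d_o⁴ − d_i⁴)/32 = π(0.0364⁴ − 0.0258⁴)/32 = 1.288×10^-7 m⁴.
T_max = τ_allow·J/r = 7.25×10^7 × 1.288×10^-7 / 0.0182 = 513.3 N·m.
ω = 2π·745/60 = 78.02 rad/s, so P_max = T_max·ω = 4.004×10^4 W.

40.0 kW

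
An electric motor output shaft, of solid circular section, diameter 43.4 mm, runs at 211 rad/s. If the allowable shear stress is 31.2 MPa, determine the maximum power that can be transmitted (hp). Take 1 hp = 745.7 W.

142 hp

J = πd⁴/32 = π(0.0434)⁴/32 = 3.483×10^-7 m⁴.
T_max = τ_allow·J/r = 3.12×10^7 × 3.483×10^-7 / 0.0217 = 500.8 N·m.
ω = 211 rad/s, so P_max = T_max·ω = 1.057×10^5 W.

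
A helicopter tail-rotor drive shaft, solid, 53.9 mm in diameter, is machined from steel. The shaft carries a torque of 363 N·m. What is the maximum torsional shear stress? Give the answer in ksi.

1.71 ksi

J = πd⁴/32 = π(0.0539)⁴/32 = 8.286×10^-7 m⁴.
τ_max = T·r/J = 363.0 × 0.0269 / 8.286×10^-7 = 1.181×10^7 Pa.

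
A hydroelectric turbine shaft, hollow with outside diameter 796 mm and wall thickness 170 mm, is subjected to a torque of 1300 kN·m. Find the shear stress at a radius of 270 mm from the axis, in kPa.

J = π(d_o⁴ − d_i⁴)/32 = π(0.796⁴ − 0.456⁴)/32 = 0.03517 m⁴.
Shear stress varies linearly with radius: τ = T·r/J = 1.300e6 × 0.270 / 0.03517 = 9.980×10^6 Pa.

9980 kPa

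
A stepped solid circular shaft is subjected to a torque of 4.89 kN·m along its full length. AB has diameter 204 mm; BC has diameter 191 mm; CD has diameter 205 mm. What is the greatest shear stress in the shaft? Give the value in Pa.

3.57e6 Pa

Under the same torque, τ_max = 16T/(πd³) is largest where d is smallest — segment BC (d = 191 mm).
τ_max = 16·4890/(π·(0.191)³) = 3.574×10^6 Pa.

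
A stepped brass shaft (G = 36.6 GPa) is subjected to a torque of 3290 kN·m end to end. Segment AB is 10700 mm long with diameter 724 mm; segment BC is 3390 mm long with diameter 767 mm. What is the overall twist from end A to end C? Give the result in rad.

0.0446 rad

J_AB = π(0.724)⁴/32 = 0.0270 m⁴; J_BC = π(0.767)⁴/32 = 0.0340 m⁴.
θ = (T/G)·Σ L_i/J_i = (3.290e6/36.6×10⁹)·(10.7/0.0270 + 3.39/0.0340) = 0.04463 rad.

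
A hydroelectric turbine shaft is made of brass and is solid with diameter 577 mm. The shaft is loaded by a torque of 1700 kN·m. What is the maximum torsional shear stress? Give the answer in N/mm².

45.1 N/mm²

J = πd⁴/32 = π(0.577)⁴/32 = 0.01088 m⁴.
τ_max = T·r/J = 1.700e6 × 0.288 / 0.01088 = 4.507×10^7 Pa.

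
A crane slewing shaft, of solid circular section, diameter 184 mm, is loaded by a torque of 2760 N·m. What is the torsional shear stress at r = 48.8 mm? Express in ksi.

J = πd⁴/32 = π(0.184)⁴/32 = 1.125×10^-4 m⁴.
Shear stress varies linearly with radius: τ = T·r/J = 2760 × 0.0488 / 1.125×10^-4 = 1.197×10^6 Pa.

0.174 ksi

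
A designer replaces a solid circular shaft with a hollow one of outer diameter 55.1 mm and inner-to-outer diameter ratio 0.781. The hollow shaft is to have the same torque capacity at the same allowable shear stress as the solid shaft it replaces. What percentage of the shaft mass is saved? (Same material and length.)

46.8 %

Equal τ_max and T ⇒ the solid shaft needs d_s³ = d_o³(1−k⁴), so d_s = 55.1·(1−0.781⁴)^(1/3) = 47.18 mm.
Area ratio A_h/A_s = d_o²(1−k²)/d_s² = (1−k²)/(1−k⁴)^(2/3) = 0.5319.
Mass saving = 1 − 0.5319 = 46.8 %.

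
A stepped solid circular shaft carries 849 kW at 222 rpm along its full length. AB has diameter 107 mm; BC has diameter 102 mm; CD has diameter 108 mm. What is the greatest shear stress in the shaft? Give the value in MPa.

ω = 2π·222/60 = 23.25 rad/s, so T = P/ω = 849×10³ / 23.25 = 36520 N·m.
Under the same torque, τ_max = 16T/(πd³) is largest where d is smallest — segment BC (d = 102 mm).
τ_max = 16·36520/(π·(0.102)³) = 1.753×10^8 Pa.

175 MPa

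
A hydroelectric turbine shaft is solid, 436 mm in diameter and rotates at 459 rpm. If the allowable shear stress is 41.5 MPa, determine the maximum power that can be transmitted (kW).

J = πd⁴/32 = π(0.436)⁴/32 = 3.548×10^-3 m⁴.
T_max = τ_allow·J/r = 4.15×10^7 × 3.548×10^-3 / 0.218 = 675400 N·m.
ω = 2π·459/60 = 48.07 rad/s, so P_max = T_max·ω = 3.246×10^7 W.

32500 kW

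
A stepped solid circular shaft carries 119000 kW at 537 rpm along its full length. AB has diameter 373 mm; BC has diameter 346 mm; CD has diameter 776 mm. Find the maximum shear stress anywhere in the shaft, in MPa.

260 MPa

ω = 2π·537/60 = 56.23 rad/s, so T = P/ω = 119000×10³ / 56.23 = 2.116e6 N·m.
Under the same torque, τ_max = 16T/(πd³) is largest where d is smallest — segment BC (d = 346 mm).
τ_max = 16·2.116e6/(π·(0.346)³) = 2.602×10^8 Pa.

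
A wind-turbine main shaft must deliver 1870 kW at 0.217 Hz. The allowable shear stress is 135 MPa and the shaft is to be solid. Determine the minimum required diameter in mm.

373 mm

ω = 2π·0.217 = 1.363 rad/s, so T = P/ω = 1870×10³ / 1.363 = 1.372e6 N·m.
For a solid shaft τ_max = 16T/(πd³), so d = (16T/(π τ_allow))^(1/3) = (16·1.372e6/(π·1.35×10^8))^(1/3) = 0.3726 m.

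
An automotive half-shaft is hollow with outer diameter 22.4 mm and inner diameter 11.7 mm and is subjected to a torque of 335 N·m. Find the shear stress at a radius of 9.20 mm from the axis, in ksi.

19.5 ksi

J = π(d_o⁴ − d_i⁴)/32 = π(0.0224⁴ − 0.0117⁴)/32 = 2.288×10^-8 m⁴.
Shear stress varies linearly with radius: τ = T·r/J = 335.0 × 0.00920 / 2.288×10^-8 = 1.347×10^8 Pa.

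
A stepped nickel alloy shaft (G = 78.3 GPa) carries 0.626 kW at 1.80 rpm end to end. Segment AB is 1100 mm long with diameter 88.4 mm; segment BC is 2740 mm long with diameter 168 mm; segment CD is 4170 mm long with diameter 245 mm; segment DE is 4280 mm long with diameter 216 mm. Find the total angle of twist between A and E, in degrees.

0.608°

ω = 2π·1.80/60 = 0.1885 rad/s, so T = P/ω = 0.626×10³ / 0.1885 = 3321 N·m.
J_AB = π(0.0884)⁴/32 = 6.00×10^-6 m⁴; J_BC = π(0.168)⁴/32 = 7.82×10^-5 m⁴; J_CD = π(0.245)⁴/32 = 3.54×10^-4 m⁴; J_DE = π(0.216)⁴/32 = 2.14×10^-4 m⁴.
θ = (T/G)·Σ L_i/J_i = (3321/78.3×10⁹)·(1.10/6.00×10^-6 + 2.74/7.82×10^-5 + 4.17/3.54×10^-4 + 4.28/2.14×10^-4) = 0.01062 rad.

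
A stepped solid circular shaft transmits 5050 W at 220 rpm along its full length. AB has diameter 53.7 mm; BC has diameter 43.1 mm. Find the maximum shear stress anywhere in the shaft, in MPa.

ω = 2π·220/60 = 23.04 rad/s, so T = P/ω = 5050 / 23.04 = 219.2 N·m.
Under the same torque, τ_max = 16T/(πd³) is largest where d is smallest — segment BC (d = 43.1 mm).
τ_max = 16·219.2/(π·(0.0431)³) = 1.394×10^7 Pa.

13.9 MPa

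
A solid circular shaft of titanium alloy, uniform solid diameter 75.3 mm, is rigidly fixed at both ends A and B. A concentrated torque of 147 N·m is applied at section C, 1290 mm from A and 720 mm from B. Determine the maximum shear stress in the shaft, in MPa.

1.13 MPa

With uniform GJ and both ends fixed, compatibility θ_AC = θ_CB gives T_A·a = T_B·b, together with T_A + T_B = T₀.
T_A = T₀·b/(a+b) = 147.0·720/2010 = 52.66 N·m; T_B = 94.34 N·m.
τ in each portion: τ_AC = 6.28×10^5 Pa, τ_CB = 1.13×10^6 Pa; maximum is in CB.
τ_max = T_CB·r/J = 94.34·0.0376/3.16×10^-6 = 1.125×10^6 Pa.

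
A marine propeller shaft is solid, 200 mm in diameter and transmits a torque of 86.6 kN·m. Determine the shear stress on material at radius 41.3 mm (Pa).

J = πd⁴/32 = π(0.200)⁴/32 = 1.571×10^-4 m⁴.
Shear stress varies linearly with radius: τ = T·r/J = 86600 × 0.0413 / 1.571×10^-4 = 2.277×10^7 Pa.

2.28e7 Pa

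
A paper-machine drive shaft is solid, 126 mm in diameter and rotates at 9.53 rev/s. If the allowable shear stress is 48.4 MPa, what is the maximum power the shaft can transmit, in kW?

J = πd⁴/32 = π(0.126)⁴/32 = 2.474×10^-5 m⁴.
T_max = τ_allow·J/r = 4.84×10^7 × 2.474×10^-5 / 0.0630 = 19010 N·m.
ω = 2π·9.53 = 59.88 rad/s, so P_max = T_max·ω = 1.138×10^6 W.

1140 kW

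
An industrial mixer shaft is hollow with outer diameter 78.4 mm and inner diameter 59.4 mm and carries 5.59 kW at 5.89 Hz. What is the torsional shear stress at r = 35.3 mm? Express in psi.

311 psi

ω = 2π·5.89 = 37.01 rad/s, so T = P/ω = 5.59×10³ / 37.01 = 151.0 N·m.
J = π(d_o⁴ − d_i⁴)/32 = π(0.0784⁴ − 0.0594⁴)/32 = 2.487×10^-6 m⁴.
Shear stress varies linearly with radius: τ = T·r/J = 151.0 × 0.0353 / 2.487×10^-6 = 2.144×10^6 Pa.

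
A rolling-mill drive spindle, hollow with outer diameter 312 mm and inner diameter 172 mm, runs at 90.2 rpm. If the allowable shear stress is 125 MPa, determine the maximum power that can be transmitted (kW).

J = π(d_o⁴ − d_i⁴)/32 = π(0.312⁴ − 0.172⁴)/32 = 8.444×10^-4 m⁴.
T_max = τ_allow·J/r = 1.25×10^8 × 8.444×10^-4 / 0.156 = 676600 N·m.
ω = 2π·90.2/60 = 9.446 rad/s, so P_max = T_max·ω = 6.391×10^6 W.

6390 kW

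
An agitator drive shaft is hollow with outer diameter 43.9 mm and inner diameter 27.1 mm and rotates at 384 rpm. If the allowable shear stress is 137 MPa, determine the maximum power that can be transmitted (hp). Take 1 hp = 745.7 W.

105 hp

J = π(d_o⁴ − d_i⁴)/32 = π(0.0439⁴ − 0.0271⁴)/32 = 3.117×10^-7 m⁴.
T_max = τ_allow·J/r = 1.37×10^8 × 3.117×10^-7 / 0.0220 = 1945 N·m.
ω = 2π·384/60 = 40.21 rad/s, so P_max = T_max·ω = 7.823×10^4 W.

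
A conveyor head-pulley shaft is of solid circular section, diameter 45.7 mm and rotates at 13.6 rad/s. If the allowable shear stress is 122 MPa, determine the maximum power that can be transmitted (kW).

J = πd⁴/32 = π(0.0457)⁴/32 = 4.282×10^-7 m⁴.
T_max = τ_allow·J/r = 1.22×10^8 × 4.282×10^-7 / 0.0229 = 2286 N·m.
ω = 13.6 rad/s, so P_max = T_max·ω = 3.109×10^4 W.

31.1 kW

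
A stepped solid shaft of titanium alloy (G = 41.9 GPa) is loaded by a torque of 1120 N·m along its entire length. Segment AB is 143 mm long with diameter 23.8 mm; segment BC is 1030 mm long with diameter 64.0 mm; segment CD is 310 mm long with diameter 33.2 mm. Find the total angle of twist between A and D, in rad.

J_AB = π(0.0238)⁴/32 = 3.15×10^-8 m⁴; J_BC = π(0.0640)⁴/32 = 1.65×10^-6 m⁴; J_CD = π(0.0332)⁴/32 = 1.19×10^-7 m⁴.
θ = (T/G)·Σ L_i/J_i = (1120/41.9×10⁹)·(0.143/3.15×10^-8 + 1.03/1.65×10^-6 + 0.310/1.19×10^-7) = 0.2075 rad.

0.208 rad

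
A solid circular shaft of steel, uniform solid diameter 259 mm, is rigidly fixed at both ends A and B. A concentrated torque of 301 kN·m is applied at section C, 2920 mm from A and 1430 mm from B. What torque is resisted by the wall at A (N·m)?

With uniform GJ and both ends fixed, compatibility θ_AC = θ_CB gives T_A·a = T_B·b, together with T_A + T_B = T₀.
T_A = T₀·b/(a+b) = 301000·1430/4350 = 98950 N·m; T_B = 202100 N·m.

98900 N·m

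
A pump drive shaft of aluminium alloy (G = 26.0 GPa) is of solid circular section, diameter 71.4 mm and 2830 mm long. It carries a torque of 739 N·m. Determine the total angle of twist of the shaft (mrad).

31.5 mrad

J = πd⁴/32 = π(0.0714)⁴/32 = 2.551×10^-6 m⁴.
θ = T·L/(G·J) = 739.0 × 2.83 / (26.0×10⁹ × 2.551×10^-6) = 0.03153 rad.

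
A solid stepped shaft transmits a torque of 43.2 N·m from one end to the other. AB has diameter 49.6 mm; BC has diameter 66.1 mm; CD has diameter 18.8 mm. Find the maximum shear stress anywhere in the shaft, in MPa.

Under the same torque, τ_max = 16T/(πd³) is largest where d is smallest — segment CD (d = 18.8 mm).
τ_max = 16·43.20/(π·(0.0188)³) = 3.311×10^7 Pa.

33.1 MPa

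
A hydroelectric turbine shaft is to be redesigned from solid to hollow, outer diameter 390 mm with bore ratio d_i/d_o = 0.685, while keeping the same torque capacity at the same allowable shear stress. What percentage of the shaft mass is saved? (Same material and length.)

37.4 %

Equal τ_max and T ⇒ the solid shaft needs d_s³ = d_o³(1−k⁴), so d_s = 390·(1−0.685⁴)^(1/3) = 359.0 mm.
Area ratio A_h/A_s = d_o²(1−k²)/d_s² = (1−k²)/(1−k⁴)^(2/3) = 0.6265.
Mass saving = 1 − 0.6265 = 37.4 %.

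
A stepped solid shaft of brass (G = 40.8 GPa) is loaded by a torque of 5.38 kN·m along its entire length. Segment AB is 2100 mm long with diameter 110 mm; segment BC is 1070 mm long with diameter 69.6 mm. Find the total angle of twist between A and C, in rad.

J_AB = π(0.110)⁴/32 = 1.44×10^-5 m⁴; J_BC = π(0.0696)⁴/32 = 2.30×10^-6 m⁴.
θ = (T/G)·Σ L_i/J_i = (5380/40.8×10⁹)·(2.10/1.44×10^-5 + 1.07/2.30×10^-6) = 0.08051 rad.

0.0805 rad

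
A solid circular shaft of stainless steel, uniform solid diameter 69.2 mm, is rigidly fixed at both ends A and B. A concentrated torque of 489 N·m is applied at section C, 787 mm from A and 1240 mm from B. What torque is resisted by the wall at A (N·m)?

With uniform GJ and both ends fixed, compatibility θ_AC = θ_CB gives T_A·a = T_B·b, together with T_A + T_B = T₀.
T_A = T₀·b/(a+b) = 489.0·1240/2027 = 299.1 N·m; T_B = 189.9 N·m.

299 N·m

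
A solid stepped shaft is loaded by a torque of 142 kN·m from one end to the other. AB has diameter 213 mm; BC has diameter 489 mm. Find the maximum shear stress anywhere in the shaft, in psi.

10900 psi

Under the same torque, τ_max = 16T/(πd³) is largest where d is smallest — segment AB (d = 213 mm).
τ_max = 16·142000/(π·(0.213)³) = 7.484×10^7 Pa.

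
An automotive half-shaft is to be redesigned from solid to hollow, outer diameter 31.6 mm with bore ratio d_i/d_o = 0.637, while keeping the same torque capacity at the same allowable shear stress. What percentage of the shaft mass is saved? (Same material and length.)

Equal τ_max and T ⇒ the solid shaft needs d_s³ = d_o³(1−k⁴), so d_s = 31.6·(1−0.637⁴)^(1/3) = 29.76 mm.
Area ratio A_h/A_s = d_o²(1−k²)/d_s² = (1−k²)/(1−k⁴)^(2/3) = 0.6700.
Mass saving = 1 − 0.6700 = 33.0 %.

33.0 %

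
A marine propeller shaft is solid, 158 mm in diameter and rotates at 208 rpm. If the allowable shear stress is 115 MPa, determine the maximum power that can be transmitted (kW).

J = πd⁴/32 = π(0.158)⁴/32 = 6.118×10^-5 m⁴.
T_max = τ_allow·J/r = 1.15×10^8 × 6.118×10^-5 / 0.0790 = 89060 N·m.
ω = 2π·208/60 = 21.78 rad/s, so P_max = T_max·ω = 1.940×10^6 W.

1940 kW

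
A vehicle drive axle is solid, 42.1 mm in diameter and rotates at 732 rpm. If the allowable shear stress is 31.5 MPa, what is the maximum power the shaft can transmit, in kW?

J = πd⁴/32 = π(0.0421)⁴/32 = 3.084×10^-7 m⁴.
T_max = τ_allow·J/r = 3.15×10^7 × 3.084×10^-7 / 0.0210 = 461.5 N·m.
ω = 2π·732/60 = 76.65 rad/s, so P_max = T_max·ω = 3.538×10^4 W.

35.4 kW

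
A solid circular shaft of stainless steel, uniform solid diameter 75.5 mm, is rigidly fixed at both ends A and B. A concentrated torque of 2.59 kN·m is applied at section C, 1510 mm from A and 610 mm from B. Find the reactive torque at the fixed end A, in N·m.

With uniform GJ and both ends fixed, compatibility θ_AC = θ_CB gives T_A·a = T_B·b, together with T_A + T_B = T₀.
T_A = T₀·b/(a+b) = 2590·610/2120 = 745.2 N·m; T_B = 1845 N·m.

745 N·m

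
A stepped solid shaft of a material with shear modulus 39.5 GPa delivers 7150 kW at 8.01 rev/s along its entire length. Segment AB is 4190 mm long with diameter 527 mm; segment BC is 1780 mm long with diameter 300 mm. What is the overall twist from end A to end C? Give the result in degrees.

0.575°

ω = 2π·8.01 = 50.33 rad/s, so T = P/ω = 7150×10³ / 50.33 = 142100 N·m.
J_AB = π(0.527)⁴/32 = 7.57×10^-3 m⁴; J_BC = π(0.300)⁴/32 = 7.95×10^-4 m⁴.
θ = (T/G)·Σ L_i/J_i = (142100/39.5×10⁹)·(4.19/7.57×10^-3 + 1.78/7.95×10^-4) = 0.01004 rad.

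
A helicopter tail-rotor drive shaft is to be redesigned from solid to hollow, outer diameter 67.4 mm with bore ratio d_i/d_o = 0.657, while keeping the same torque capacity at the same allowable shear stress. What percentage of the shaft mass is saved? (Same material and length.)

Equal τ_max and T ⇒ the solid shaft needs d_s³ = d_o³(1−k⁴), so d_s = 67.4·(1−0.657⁴)^(1/3) = 62.92 mm.
Area ratio A_h/A_s = d_o²(1−k²)/d_s² = (1−k²)/(1−k⁴)^(2/3) = 0.6521.
Mass saving = 1 − 0.6521 = 34.8 %.

34.8 %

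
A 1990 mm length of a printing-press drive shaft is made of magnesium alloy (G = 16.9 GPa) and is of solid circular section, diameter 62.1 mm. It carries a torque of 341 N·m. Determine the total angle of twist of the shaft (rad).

0.0275 rad

J = πd⁴/32 = π(0.0621)⁴/32 = 1.460×10^-6 m⁴.
θ = T·L/(G·J) = 341.0 × 1.99 / (16.9×10⁹ × 1.460×10^-6) = 0.02750 rad.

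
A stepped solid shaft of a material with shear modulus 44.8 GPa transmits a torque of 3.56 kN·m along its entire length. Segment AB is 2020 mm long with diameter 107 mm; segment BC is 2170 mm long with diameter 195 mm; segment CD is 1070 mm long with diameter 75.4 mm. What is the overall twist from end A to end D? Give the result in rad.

J_AB = π(0.107)⁴/32 = 1.29×10^-5 m⁴; J_BC = π(0.195)⁴/32 = 1.42×10^-4 m⁴; J_CD = π(0.0754)⁴/32 = 3.17×10^-6 m⁴.
θ = (T/G)·Σ L_i/J_i = (3560/44.8×10⁹)·(2.02/1.29×10^-5 + 2.17/1.42×10^-4 + 1.07/3.17×10^-6) = 0.04048 rad.

0.0405 rad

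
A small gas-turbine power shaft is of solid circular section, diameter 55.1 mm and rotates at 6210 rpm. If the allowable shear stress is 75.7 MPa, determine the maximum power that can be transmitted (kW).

1620 kW

J = πd⁴/32 = π(0.0551)⁴/32 = 9.049×10^-7 m⁴.
T_max = τ_allow·J/r = 7.57×10^7 × 9.049×10^-7 / 0.0276 = 2486 N·m.
ω = 2π·6210/60 = 650.3 rad/s, so P_max = T_max·ω = 1.617×10^6 W.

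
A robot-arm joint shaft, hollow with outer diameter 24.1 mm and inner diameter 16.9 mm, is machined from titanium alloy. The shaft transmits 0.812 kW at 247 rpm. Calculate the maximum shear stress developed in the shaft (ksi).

2.19 ksi

ω = 2π·247/60 = 25.87 rad/s, so T = P/ω = 0.812×10³ / 25.87 = 31.39 N·m.
J = π(d_o⁴ − d_i⁴)/32 = π(0.0241⁴ − 0.0169⁴)/32 = 2.511×10^-8 m⁴.
τ_max = T·r/J = 31.39 × 0.0120 / 2.511×10^-8 = 1.507×10^7 Pa.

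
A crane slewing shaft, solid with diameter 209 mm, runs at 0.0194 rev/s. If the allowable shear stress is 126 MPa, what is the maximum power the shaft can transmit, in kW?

27.5 kW

J = πd⁴/32 = π(0.209)⁴/32 = 1.873×10^-4 m⁴.
T_max = τ_allow·J/r = 1.26×10^8 × 1.873×10^-4 / 0.104 = 225900 N·m.
ω = 2π·0.0194 = 0.1219 rad/s, so P_max = T_max·ω = 2.753×10^4 W.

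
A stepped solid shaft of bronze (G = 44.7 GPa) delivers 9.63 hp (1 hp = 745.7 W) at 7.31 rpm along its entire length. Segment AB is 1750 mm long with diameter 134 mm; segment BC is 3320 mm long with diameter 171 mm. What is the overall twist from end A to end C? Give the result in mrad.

ω = 2π·7.31/60 = 0.7655 rad/s, so T = P/ω = 9.63×745.7 / 0.7655 = 9381 N·m.
J_AB = π(0.134)⁴/32 = 3.17×10^-5 m⁴; J_BC = π(0.171)⁴/32 = 8.39×10^-5 m⁴.
θ = (T/G)·Σ L_i/J_i = (9381/44.7×10⁹)·(1.75/3.17×10^-5 + 3.32/8.39×10^-5) = 0.01990 rad.

19.9 mrad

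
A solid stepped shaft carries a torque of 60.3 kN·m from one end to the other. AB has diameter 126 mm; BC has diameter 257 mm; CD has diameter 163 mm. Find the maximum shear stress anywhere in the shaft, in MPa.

Under the same torque, τ_max = 16T/(πd³) is largest where d is smallest — segment AB (d = 126 mm).
τ_max = 16·60300/(π·(0.126)³) = 1.535×10^8 Pa.

154 MPa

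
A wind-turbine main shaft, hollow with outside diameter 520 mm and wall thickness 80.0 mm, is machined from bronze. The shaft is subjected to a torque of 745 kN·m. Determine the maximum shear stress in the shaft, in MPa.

35.0 MPa

J = π(d_o⁴ − d_i⁴)/32 = π(0.520⁴ − 0.360⁴)/32 = 5.529×10^-3 m⁴.
τ_max = T·r/J = 745000 × 0.260 / 5.529×10^-3 = 3.503×10^7 Pa.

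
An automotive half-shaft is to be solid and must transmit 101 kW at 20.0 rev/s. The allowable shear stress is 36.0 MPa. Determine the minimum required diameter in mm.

ω = 2π·20.0 = 125.7 rad/s, so T = P/ω = 101×10³ / 125.7 = 803.7 N·m.
For a solid shaft τ_max = 16T/(πd³), so d = (16T/(π τ_allow))^(1/3) = (16·803.7/(π·3.60×10^7))^(1/3) = 0.04845 m.

48.4 mm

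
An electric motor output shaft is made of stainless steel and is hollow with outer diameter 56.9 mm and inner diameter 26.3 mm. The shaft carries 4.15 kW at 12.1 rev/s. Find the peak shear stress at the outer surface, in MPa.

ω = 2π·12.1 = 76.03 rad/s, so T = P/ω = 4.15×10³ / 76.03 = 54.59 N·m.
J = π(d_o⁴ − d_i⁴)/32 = π(0.0569⁴ − 0.0263⁴)/32 = 9.821×10^-7 m⁴.
τ_max = T·r/J = 54.59 × 0.0284 / 9.821×10^-7 = 1.581×10^6 Pa.

1.58 MPa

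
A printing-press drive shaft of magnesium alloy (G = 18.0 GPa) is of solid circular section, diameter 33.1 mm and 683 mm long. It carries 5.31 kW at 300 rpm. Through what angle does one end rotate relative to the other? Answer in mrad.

ω = 2π·300/60 = 31.42 rad/s, so T = P/ω = 5.31×10³ / 31.42 = 169.0 N·m.
J = πd⁴/32 = π(0.0331)⁴/32 = 1.178×10^-7 m⁴.
θ = T·L/(G·J) = 169.0 × 0.683 / (18.0×10⁹ × 1.178×10^-7) = 0.05442 rad.

54.4 mrad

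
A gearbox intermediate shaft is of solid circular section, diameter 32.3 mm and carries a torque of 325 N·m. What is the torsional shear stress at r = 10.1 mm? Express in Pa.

3.07e7 Pa

J = πd⁴/32 = π(0.0323)⁴/32 = 1.069×10^-7 m⁴.
Shear stress varies linearly with radius: τ = T·r/J = 325.0 × 0.0101 / 1.069×10^-7 = 3.072×10^7 Pa.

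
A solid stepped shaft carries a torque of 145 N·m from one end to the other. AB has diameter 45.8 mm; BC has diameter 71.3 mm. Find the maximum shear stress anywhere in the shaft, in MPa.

Under the same torque, τ_max = 16T/(πd³) is largest where d is smallest — segment AB (d = 45.8 mm).
τ_max = 16·145.0/(π·(0.0458)³) = 7.687×10^6 Pa.

7.69 MPa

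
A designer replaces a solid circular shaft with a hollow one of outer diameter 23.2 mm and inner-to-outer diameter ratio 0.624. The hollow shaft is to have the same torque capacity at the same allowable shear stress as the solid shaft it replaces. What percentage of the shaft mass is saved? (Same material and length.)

Equal τ_max and T ⇒ the solid shaft needs d_s³ = d_o³(1−k⁴), so d_s = 23.2·(1−0.624⁴)^(1/3) = 21.96 mm.
Area ratio A_h/A_s = d_o²(1−k²)/d_s² = (1−k²)/(1−k⁴)^(2/3) = 0.6814.
Mass saving = 1 − 0.6814 = 31.9 %.

31.9 %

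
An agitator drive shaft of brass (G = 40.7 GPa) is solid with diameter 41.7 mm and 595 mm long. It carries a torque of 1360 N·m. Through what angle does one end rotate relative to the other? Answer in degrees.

J = πd⁴/32 = π(0.0417)⁴/32 = 2.969×10^-7 m⁴.
θ = T·L/(G·J) = 1360 × 0.595 / (40.7×10⁹ × 2.969×10^-7) = 0.06698 rad.

3.84°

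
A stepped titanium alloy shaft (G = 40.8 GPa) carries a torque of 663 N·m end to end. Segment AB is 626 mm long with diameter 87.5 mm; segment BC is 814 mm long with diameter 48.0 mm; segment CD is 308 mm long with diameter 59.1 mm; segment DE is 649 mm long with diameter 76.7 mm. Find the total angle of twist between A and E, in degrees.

1.97°

J_AB = π(0.0875)⁴/32 = 5.75×10^-6 m⁴; J_BC = π(0.0480)⁴/32 = 5.21×10^-7 m⁴; J_CD = π(0.0591)⁴/32 = 1.20×10^-6 m⁴; J_DE = π(0.0767)⁴/32 = 3.40×10^-6 m⁴.
θ = (T/G)·Σ L_i/J_i = (663.0/40.8×10⁹)·(0.626/5.75×10^-6 + 0.814/5.21×10^-7 + 0.308/1.20×10^-6 + 0.649/3.40×10^-6) = 0.03443 rad.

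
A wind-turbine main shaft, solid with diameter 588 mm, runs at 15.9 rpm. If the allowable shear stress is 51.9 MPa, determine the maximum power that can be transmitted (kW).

3450 kW

J = πd⁴/32 = π(0.588)⁴/32 = 0.01174 m⁴.
T_max = τ_allow·J/r = 5.19×10^7 × 0.01174 / 0.294 = 2.072e6 N·m.
ω = 2π·15.9/60 = 1.665 rad/s, so P_max = T_max·ω = 3.449×10^6 W.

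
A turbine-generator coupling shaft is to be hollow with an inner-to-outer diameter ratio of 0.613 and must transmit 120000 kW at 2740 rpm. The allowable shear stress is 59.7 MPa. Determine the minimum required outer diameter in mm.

ω = 2π·2740/60 = 286.9 rad/s, so T = P/ω = 120000×10³ / 286.9 = 418200 N·m.
For a hollow shaft with d_i/d_o = 0.613: τ_max = 16T/(π d_o³ (1−k⁴)), so d_o = [16T/(π τ_allow (1−k⁴))]^(1/3) = [16·418200/(π·5.97×10^7·0.8588)]^(1/3) = 0.3463 m.

346 mm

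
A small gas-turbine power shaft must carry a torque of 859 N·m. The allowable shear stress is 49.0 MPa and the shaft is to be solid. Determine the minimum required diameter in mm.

44.7 mm

For a solid shaft τ_max = 16T/(πd³), so d = (16T/(π τ_allow))^(1/3) = (16·859.0/(π·4.90×10^7))^(1/3) = 0.04469 m.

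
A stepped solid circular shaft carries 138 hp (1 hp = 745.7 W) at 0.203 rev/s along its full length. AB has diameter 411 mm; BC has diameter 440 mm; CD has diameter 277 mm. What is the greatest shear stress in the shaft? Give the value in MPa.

19.3 MPa

ω = 2π·0.203 = 1.275 rad/s, so T = P/ω = 138×745.7 / 1.275 = 80680 N·m.
Under the same torque, τ_max = 16T/(πd³) is largest where d is smallest — segment CD (d = 277 mm).
τ_max = 16·80680/(π·(0.277)³) = 1.933×10^7 Pa.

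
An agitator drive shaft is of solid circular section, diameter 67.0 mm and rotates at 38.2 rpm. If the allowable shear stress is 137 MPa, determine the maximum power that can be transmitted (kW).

J = πd⁴/32 = π(0.0670)⁴/32 = 1.978×10^-6 m⁴.
T_max = τ_allow·J/r = 1.37×10^8 × 1.978×10^-6 / 0.0335 = 8090 N·m.
ω = 2π·38.2/60 = 4.000 rad/s, so P_max = T_max·ω = 3.236×10^4 W.

32.4 kW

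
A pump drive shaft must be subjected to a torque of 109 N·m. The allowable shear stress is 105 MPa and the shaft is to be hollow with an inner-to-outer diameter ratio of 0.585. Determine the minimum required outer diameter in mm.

18.2 mm

For a hollow shaft with d_i/d_o = 0.585: τ_max = 16T/(π d_o³ (1−k⁴)), so d_o = [16T/(π τ_allow (1−k⁴))]^(1/3) = [16·109.0/(π·1.05×10^8·0.8829)]^(1/3) = 0.01816 m.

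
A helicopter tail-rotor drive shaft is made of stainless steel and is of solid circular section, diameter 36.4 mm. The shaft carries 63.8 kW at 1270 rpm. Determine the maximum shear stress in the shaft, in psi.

7350 psi

ω = 2π·1270/60 = 133.0 rad/s, so T = P/ω = 63.8×10³ / 133.0 = 479.7 N·m.
J = πd⁴/32 = π(0.0364)⁴/32 = 1.723×10^-7 m⁴.
τ_max = T·r/J = 479.7 × 0.0182 / 1.723×10^-7 = 5.066×10^7 Pa.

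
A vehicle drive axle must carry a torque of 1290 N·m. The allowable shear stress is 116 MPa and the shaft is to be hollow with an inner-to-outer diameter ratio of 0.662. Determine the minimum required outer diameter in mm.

For a hollow shaft with d_i/d_o = 0.662: τ_max = 16T/(π d_o³ (1−k⁴)), so d_o = [16T/(π τ_allow (1−k⁴))]^(1/3) = [16·1290/(π·1.16×10^8·0.8079)]^(1/3) = 0.04123 m.

41.2 mm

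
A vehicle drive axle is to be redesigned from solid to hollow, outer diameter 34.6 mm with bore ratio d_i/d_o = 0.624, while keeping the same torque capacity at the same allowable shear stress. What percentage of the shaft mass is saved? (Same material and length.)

Equal τ_max and T ⇒ the solid shaft needs d_s³ = d_o³(1−k⁴), so d_s = 34.6·(1−0.624⁴)^(1/3) = 32.75 mm.
Area ratio A_h/A_s = d_o²(1−k²)/d_s² = (1−k²)/(1−k⁴)^(2/3) = 0.6814.
Mass saving = 1 − 0.6814 = 31.9 %.

31.9 %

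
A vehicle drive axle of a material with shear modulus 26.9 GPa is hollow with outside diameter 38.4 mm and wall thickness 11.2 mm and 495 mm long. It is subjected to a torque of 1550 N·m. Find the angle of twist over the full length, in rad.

J = π(d_o⁴ − d_i⁴)/32 = π(0.0384⁴ − 0.0160⁴)/32 = 2.070×10^-7 m⁴.
θ = T·L/(G·J) = 1550 × 0.495 / (26.9×10⁹ × 2.070×10^-7) = 0.1378 rad.

0.138 rad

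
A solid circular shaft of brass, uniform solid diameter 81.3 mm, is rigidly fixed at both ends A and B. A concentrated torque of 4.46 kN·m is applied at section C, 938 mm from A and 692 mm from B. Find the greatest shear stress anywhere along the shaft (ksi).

3.53 ksi

With uniform GJ and both ends fixed, compatibility θ_AC = θ_CB gives T_A·a = T_B·b, together with T_A + T_B = T₀.
T_A = T₀·b/(a+b) = 4460·692/1630 = 1893 N·m; T_B = 2567 N·m.
τ in each portion: τ_AC = 1.79×10^7 Pa, τ_CB = 2.43×10^7 Pa; maximum is in CB.
τ_max = T_CB·r/J = 2567·0.0406/4.29×10^-6 = 2.432×10^7 Pa.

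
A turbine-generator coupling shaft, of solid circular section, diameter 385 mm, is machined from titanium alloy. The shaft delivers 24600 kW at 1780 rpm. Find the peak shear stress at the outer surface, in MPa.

ω = 2π·1780/60 = 186.4 rad/s, so T = P/ω = 24600×10³ / 186.4 = 132000 N·m.
J = πd⁴/32 = π(0.385)⁴/32 = 2.157×10^-3 m⁴.
τ_max = T·r/J = 132000 × 0.193 / 2.157×10^-3 = 1.178×10^7 Pa.

11.8 MPa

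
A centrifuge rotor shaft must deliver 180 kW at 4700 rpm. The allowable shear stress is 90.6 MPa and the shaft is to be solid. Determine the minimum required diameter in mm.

ω = 2π·4700/60 = 492.2 rad/s, so T = P/ω = 180×10³ / 492.2 = 365.7 N·m.
For a solid shaft τ_max = 16T/(πd³), so d = (16T/(π τ_allow))^(1/3) = (16·365.7/(π·9.06×10^7))^(1/3) = 0.02739 m.

27.4 mm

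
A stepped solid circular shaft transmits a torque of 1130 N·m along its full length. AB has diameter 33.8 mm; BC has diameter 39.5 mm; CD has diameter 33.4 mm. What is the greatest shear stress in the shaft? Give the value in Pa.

1.54e8 Pa

Under the same torque, τ_max = 16T/(πd³) is largest where d is smallest — segment CD (d = 33.4 mm).
τ_max = 16·1130/(π·(0.0334)³) = 1.545×10^8 Pa.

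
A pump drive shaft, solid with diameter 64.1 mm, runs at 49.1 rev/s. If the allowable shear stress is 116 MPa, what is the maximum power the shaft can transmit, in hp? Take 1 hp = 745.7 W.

2480 hp

J = πd⁴/32 = π(0.0641)⁴/32 = 1.657×10^-6 m⁴.
T_max = τ_allow·J/r = 1.16×10^8 × 1.657×10^-6 / 0.0320 = 5999 N·m.
ω = 2π·49.1 = 308.5 rad/s, so P_max = T_max·ω = 1.851×10^6 W.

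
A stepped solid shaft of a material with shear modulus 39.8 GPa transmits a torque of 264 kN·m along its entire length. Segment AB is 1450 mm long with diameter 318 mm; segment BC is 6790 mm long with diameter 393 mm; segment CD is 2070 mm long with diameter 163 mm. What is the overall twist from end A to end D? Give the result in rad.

J_AB = π(0.318)⁴/32 = 1.00×10^-3 m⁴; J_BC = π(0.393)⁴/32 = 2.34×10^-3 m⁴; J_CD = π(0.163)⁴/32 = 6.93×10^-5 m⁴.
θ = (T/G)·Σ L_i/J_i = (264000/39.8×10⁹)·(1.45/1.00×10^-3 + 6.79/2.34×10^-3 + 2.07/6.93×10^-5) = 0.2269 rad.

0.227 rad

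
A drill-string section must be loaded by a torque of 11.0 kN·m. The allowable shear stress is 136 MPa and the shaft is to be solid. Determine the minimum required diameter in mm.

For a solid shaft τ_max = 16T/(πd³), so d = (16T/(π τ_allow))^(1/3) = (16·11000/(π·1.36×10^8))^(1/3) = 0.07441 m.

74.4 mm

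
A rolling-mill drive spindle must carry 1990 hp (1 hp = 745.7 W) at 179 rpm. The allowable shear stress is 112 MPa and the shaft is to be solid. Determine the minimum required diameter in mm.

153 mm

ω = 2π·179/60 = 18.74 rad/s, so T = P/ω = 1990×745.7 / 18.74 = 79170 N·m.
For a solid shaft τ_max = 16T/(πd³), so d = (16T/(π τ_allow))^(1/3) = (16·79170/(π·1.12×10^8))^(1/3) = 0.1533 m.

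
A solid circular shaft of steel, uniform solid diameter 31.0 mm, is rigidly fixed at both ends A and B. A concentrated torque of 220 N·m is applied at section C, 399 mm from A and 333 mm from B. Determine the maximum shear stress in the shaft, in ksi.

With uniform GJ and both ends fixed, compatibility θ_AC = θ_CB gives T_A·a = T_B·b, together with T_A + T_B = T₀.
T_A = T₀·b/(a+b) = 220.0·333/732.0 = 100.1 N·m; T_B = 119.9 N·m.
τ in each portion: τ_AC = 1.71×10^7 Pa, τ_CB = 2.05×10^7 Pa; maximum is in CB.
τ_max = T_CB·r/J = 119.9·0.0155/9.07×10^-8 = 2.050×10^7 Pa.

2.97 ksi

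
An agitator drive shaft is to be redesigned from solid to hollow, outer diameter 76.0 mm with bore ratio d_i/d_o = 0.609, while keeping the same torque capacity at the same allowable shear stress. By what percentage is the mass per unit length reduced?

30.6 %

Equal τ_max and T ⇒ the solid shaft needs d_s³ = d_o³(1−k⁴), so d_s = 76.0·(1−0.609⁴)^(1/3) = 72.34 mm.
Area ratio A_h/A_s = d_o²(1−k²)/d_s² = (1−k²)/(1−k⁴)^(2/3) = 0.6943.
Mass saving = 1 − 0.6943 = 30.6 %.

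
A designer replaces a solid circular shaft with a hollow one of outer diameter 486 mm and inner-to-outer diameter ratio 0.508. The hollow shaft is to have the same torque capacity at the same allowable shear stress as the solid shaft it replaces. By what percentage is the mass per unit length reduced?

22.3 %

Equal τ_max and T ⇒ the solid shaft needs d_s³ = d_o³(1−k⁴), so d_s = 486·(1−0.508⁴)^(1/3) = 475.0 mm.
Area ratio A_h/A_s = d_o²(1−k²)/d_s² = (1−k²)/(1−k⁴)^(2/3) = 0.7768.
Mass saving = 1 − 0.7768 = 22.3 %.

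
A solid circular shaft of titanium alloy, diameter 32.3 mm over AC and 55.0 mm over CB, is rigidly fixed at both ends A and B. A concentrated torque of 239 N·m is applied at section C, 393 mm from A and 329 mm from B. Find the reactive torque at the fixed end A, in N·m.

Compatibility: T_A·a/J_AC = T_B·b/J_CB with T_A + T_B = T₀.
J_AC = 1.07×10^-7 m⁴, J_CB = 8.98×10^-7 m⁴, so T_A = T₀·(J_AC/a)/((J_AC/a)+(J_CB/b)) = 21.64 N·m, T_B = 217.4 N·m.

21.6 N·m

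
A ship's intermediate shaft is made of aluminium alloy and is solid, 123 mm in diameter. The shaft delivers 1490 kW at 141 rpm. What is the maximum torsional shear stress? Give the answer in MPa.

ω = 2π·141/60 = 14.77 rad/s, so T = P/ω = 1490×10³ / 14.77 = 100900 N·m.
J = πd⁴/32 = π(0.123)⁴/32 = 2.247×10^-5 m⁴.
τ_max = T·r/J = 100900 × 0.0615 / 2.247×10^-5 = 2.762×10^8 Pa.

276 MPa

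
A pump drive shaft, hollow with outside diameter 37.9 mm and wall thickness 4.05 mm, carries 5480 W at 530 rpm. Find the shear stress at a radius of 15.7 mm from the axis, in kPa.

12400 kPa

ω = 2π·530/60 = 55.50 rad/s, so T = P/ω = 5480 / 55.50 = 98.74 N·m.
J = π(d_o⁴ − d_i⁴)/32 = π(0.0379⁴ − 0.0298⁴)/32 = 1.251×10^-7 m⁴.
Shear stress varies linearly with radius: τ = T·r/J = 98.74 × 0.0157 / 1.251×10^-7 = 1.239×10^7 Pa.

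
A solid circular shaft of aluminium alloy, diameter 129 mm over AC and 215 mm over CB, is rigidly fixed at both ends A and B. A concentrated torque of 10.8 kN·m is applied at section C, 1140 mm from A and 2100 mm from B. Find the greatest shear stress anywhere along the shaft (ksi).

0.716 ksi

Compatibility: T_A·a/J_AC = T_B·b/J_CB with T_A + T_B = T₀.
J_AC = 2.72×10^-5 m⁴, J_CB = 2.10×10^-4 m⁴, so T_A = T₀·(J_AC/a)/((J_AC/a)+(J_CB/b)) = 2081 N·m, T_B = 8719 N·m.
τ in each portion: τ_AC = 4.94×10^6 Pa, τ_CB = 4.47×10^6 Pa; maximum is in AC.
τ_max = T_AC·r/J = 2081·0.0645/2.72×10^-5 = 4.938×10^6 Pa.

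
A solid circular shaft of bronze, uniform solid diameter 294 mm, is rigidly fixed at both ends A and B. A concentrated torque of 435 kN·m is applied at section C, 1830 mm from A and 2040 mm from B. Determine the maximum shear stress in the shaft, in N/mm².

46.0 N/mm²

With uniform GJ and both ends fixed, compatibility θ_AC = θ_CB gives T_A·a = T_B·b, together with T_A + T_B = T₀.
T_A = T₀·b/(a+b) = 435000·2040/3870 = 229300 N·m; T_B = 205700 N·m.
τ in each portion: τ_AC = 4.60×10^7 Pa, τ_CB = 4.12×10^7 Pa; maximum is in AC.
τ_max = T_AC·r/J = 229300·0.147/7.33×10^-4 = 4.596×10^7 Pa.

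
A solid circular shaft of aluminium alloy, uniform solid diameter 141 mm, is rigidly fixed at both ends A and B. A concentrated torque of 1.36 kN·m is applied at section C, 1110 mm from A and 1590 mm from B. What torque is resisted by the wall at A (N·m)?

With uniform GJ and both ends fixed, compatibility θ_AC = θ_CB gives T_A·a = T_B·b, together with T_A + T_B = T₀.
T_A = T₀·b/(a+b) = 1360·1590/2700 = 800.9 N·m; T_B = 559.1 N·m.

801 N·m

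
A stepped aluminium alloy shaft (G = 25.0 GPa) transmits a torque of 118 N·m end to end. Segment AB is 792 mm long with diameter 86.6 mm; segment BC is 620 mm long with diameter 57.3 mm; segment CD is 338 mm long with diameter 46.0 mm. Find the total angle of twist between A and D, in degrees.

J_AB = π(0.0866)⁴/32 = 5.52×10^-6 m⁴; J_BC = π(0.0573)⁴/32 = 1.06×10^-6 m⁴; J_CD = π(0.0460)⁴/32 = 4.40×10^-7 m⁴.
θ = (T/G)·Σ L_i/J_i = (118.0/25.0×10⁹)·(0.792/5.52×10^-6 + 0.620/1.06×10^-6 + 0.338/4.40×10^-7) = 7.071×10^-3 rad.

0.405°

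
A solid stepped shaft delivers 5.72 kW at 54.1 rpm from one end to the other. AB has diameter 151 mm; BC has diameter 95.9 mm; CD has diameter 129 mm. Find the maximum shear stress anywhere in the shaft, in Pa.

5.83e6 Pa

ω = 2π·54.1/60 = 5.665 rad/s, so T = P/ω = 5.72×10³ / 5.665 = 1010 N·m.
Under the same torque, τ_max = 16T/(πd³) is largest where d is smallest — segment BC (d = 95.9 mm).
τ_max = 16·1010/(π·(0.0959)³) = 5.830×10^6 Pa.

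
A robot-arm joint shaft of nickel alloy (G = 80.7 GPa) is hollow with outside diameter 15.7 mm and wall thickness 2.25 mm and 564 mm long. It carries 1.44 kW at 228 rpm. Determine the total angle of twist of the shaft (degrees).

ω = 2π·228/60 = 23.88 rad/s, so T = P/ω = 1.44×10³ / 23.88 = 60.31 N·m.
J = π(d_o⁴ − d_i⁴)/32 = π(0.0157⁴ − 0.0112⁴)/32 = 4.420×10^-9 m⁴.
θ = T·L/(G·J) = 60.31 × 0.564 / (80.7×10⁹ × 4.420×10^-9) = 0.09536 rad.

5.46°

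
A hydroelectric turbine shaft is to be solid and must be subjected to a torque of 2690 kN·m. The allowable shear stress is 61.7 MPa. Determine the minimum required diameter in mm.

606 mm

For a solid shaft τ_max = 16T/(πd³), so d = (16T/(π τ_allow))^(1/3) = (16·2.690e6/(π·6.17×10^7))^(1/3) = 0.6055 m.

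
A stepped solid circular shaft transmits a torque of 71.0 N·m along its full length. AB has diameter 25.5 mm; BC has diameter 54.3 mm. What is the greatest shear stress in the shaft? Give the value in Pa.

2.18e7 Pa

Under the same torque, τ_max = 16T/(πd³) is largest where d is smallest — segment AB (d = 25.5 mm).
τ_max = 16·71.00/(π·(0.0255)³) = 2.181×10^7 Pa.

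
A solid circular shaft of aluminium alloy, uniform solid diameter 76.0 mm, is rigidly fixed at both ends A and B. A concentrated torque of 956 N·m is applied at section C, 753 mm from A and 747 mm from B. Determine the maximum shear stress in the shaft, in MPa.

5.57 MPa

With uniform GJ and both ends fixed, compatibility θ_AC = θ_CB gives T_A·a = T_B·b, together with T_A + T_B = T₀.
T_A = T₀·b/(a+b) = 956.0·747/1500 = 476.1 N·m; T_B = 479.9 N·m.
τ in each portion: τ_AC = 5.52×10^6 Pa, τ_CB = 5.57×10^6 Pa; maximum is in CB.
τ_max = T_CB·r/J = 479.9·0.0380/3.28×10^-6 = 5.568×10^6 Pa.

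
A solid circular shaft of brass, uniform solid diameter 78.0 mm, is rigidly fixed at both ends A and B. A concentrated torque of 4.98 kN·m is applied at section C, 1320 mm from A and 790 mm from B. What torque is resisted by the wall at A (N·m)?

1860 N·m

With uniform GJ and both ends fixed, compatibility θ_AC = θ_CB gives T_A·a = T_B·b, together with T_A + T_B = T₀.
T_A = T₀·b/(a+b) = 4980·790/2110 = 1865 N·m; T_B = 3115 N·m.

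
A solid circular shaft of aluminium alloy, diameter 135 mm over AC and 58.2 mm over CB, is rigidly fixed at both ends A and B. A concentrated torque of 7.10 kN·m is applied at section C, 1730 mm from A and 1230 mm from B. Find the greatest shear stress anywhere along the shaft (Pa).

Compatibility: T_A·a/J_AC = T_B·b/J_CB with T_A + T_B = T₀.
J_AC = 3.26×10^-5 m⁴, J_CB = 1.13×10^-6 m⁴, so T_A = T₀·(J_AC/a)/((J_AC/a)+(J_CB/b)) = 6771 N·m, T_B = 329.0 N·m.
τ in each portion: τ_AC = 1.40×10^7 Pa, τ_CB = 8.50×10^6 Pa; maximum is in AC.
τ_max = T_AC·r/J = 6771·0.0675/3.26×10^-5 = 1.402×10^7 Pa.

1.40e7 Pa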